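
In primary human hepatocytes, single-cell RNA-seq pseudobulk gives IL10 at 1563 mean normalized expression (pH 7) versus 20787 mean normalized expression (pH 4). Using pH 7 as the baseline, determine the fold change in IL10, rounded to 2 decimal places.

Fold change = 20787 / 1563 = 13.299
IL10 is upregulated.

13.30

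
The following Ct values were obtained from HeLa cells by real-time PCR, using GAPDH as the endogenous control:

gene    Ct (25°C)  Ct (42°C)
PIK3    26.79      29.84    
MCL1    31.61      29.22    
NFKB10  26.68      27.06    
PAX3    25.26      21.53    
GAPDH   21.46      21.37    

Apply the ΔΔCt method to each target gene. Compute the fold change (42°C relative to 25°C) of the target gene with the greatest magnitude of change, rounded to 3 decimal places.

12.467

PIK3: ΔΔCt = (29.84−21.37) − (26.79−21.46) = 8.47 − 5.33 = 3.14; fold change = 2^-3.14 = 0.113
MCL1: ΔΔCt = (29.22−21.37) − (31.61−21.46) = 7.85 − 10.15 = -2.30; fold change = 2^2.30 = 4.925
NFKB10: ΔΔCt = (27.06−21.37) − (26.68−21.46) = 5.69 − 5.22 = 0.47; fold change = 2^-0.47 = 0.722
PAX3: ΔΔCt = (21.53−21.37) − (25.26−21.46) = 0.16 − 3.80 = -3.64; fold change = 2^3.64 = 12.467
PAX3 has the largest |ΔΔCt| = 3.64.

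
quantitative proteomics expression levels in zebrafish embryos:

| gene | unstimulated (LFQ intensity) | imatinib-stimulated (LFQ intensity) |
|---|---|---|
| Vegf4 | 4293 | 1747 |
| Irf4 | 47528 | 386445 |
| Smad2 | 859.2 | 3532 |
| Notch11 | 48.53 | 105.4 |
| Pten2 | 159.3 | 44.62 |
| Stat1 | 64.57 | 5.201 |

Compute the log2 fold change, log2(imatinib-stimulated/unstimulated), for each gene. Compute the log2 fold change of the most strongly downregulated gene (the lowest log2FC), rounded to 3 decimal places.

log2(1747/4293) = -1.297  (Vegf4)
log2(386445/47528) = 3.023  (Irf4)
log2(3532/859.2) = 2.039  (Smad2)
log2(105.4/48.53) = 1.119  (Notch11)
log2(44.62/159.3) = -1.836  (Pten2)
log2(5.201/64.57) = -3.634  (Stat1)
Stat1 is most strongly downregulated.

-3.634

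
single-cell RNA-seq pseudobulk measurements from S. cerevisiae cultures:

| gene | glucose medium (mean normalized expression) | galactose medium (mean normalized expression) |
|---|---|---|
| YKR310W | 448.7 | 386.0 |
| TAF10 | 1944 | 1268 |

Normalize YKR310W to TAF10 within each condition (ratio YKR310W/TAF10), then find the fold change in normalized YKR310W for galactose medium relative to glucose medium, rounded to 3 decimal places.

1.319

YKR310W/TAF10 (glucose medium) = 448.7 / 1944 = 0.23081
YKR310W/TAF10 (galactose medium) = 386.0 / 1268 = 0.30442
Fold change = 0.30442 / 0.23081 = 1.3189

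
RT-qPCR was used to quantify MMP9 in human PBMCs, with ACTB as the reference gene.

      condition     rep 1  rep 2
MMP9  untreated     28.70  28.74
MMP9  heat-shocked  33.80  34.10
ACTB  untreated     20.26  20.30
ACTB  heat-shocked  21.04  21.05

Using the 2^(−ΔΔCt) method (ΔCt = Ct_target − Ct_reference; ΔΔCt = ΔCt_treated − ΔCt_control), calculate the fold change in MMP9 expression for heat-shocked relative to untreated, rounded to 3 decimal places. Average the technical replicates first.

0.045

Mean Ct: MMP9 untreated 28.720; MMP9 heat-shocked 33.950; ACTB untreated 20.280; ACTB heat-shocked 21.045
ΔCt(untreated) = 28.720 − 20.280 = 8.440
ΔCt(heat-shocked) = 33.950 − 21.045 = 12.905
ΔΔCt = 12.905 − 8.440 = 4.465
Fold change = 2^(−4.465) = 0.0453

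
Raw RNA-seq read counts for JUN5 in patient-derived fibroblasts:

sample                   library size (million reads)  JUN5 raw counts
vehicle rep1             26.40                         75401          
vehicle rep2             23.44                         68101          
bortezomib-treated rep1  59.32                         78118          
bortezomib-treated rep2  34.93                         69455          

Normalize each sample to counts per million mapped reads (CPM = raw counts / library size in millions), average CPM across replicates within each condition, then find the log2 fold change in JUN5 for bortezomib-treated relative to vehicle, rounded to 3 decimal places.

-0.802

CPM(vehicle rep1) = 75401 / 26.40 = 2856.0985
CPM(vehicle rep2) = 68101 / 23.44 = 2905.3328
CPM(bortezomib-treated rep1) = 78118 / 59.32 = 1316.8914
CPM(bortezomib-treated rep2) = 69455 / 34.93 = 1988.4054
mean CPM(vehicle) = 2880.7156; mean CPM(bortezomib-treated) = 1652.6484
Fold change = 1652.6484 / 2880.7156 = 0.57369
log2(0.57369) = -0.8016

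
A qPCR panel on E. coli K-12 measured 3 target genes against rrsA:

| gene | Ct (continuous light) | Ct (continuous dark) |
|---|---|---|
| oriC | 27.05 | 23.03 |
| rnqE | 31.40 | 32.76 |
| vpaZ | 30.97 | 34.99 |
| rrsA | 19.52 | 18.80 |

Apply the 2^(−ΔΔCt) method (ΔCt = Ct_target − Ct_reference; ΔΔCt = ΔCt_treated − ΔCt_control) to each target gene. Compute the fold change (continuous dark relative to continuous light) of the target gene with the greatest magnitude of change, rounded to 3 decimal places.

oriC: ΔΔCt = (23.03−18.80) − (27.05−19.52) = 4.23 − 7.53 = -3.30; fold change = 2^3.30 = 9.849
rnqE: ΔΔCt = (32.76−18.80) − (31.40−19.52) = 13.96 − 11.88 = 2.08; fold change = 2^-2.08 = 0.237
vpaZ: ΔΔCt = (34.99−18.80) − (30.97−19.52) = 16.19 − 11.45 = 4.74; fold change = 2^-4.74 = 0.037
vpaZ has the largest |ΔΔCt| = 4.74.

0.037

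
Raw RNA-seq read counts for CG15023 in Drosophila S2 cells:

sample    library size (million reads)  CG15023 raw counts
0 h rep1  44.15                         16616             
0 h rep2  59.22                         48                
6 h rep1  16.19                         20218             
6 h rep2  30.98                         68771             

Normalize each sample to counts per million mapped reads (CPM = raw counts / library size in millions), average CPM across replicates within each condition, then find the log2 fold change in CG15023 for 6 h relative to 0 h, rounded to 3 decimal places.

3.201

CPM(0 h rep1) = 16616 / 44.15 = 376.3533
CPM(0 h rep2) = 48 / 59.22 = 0.8105
CPM(6 h rep1) = 20218 / 16.19 = 1248.7956
CPM(6 h rep2) = 68771 / 30.98 = 2219.8515
mean CPM(0 h) = 188.5819; mean CPM(6 h) = 1734.3235
Fold change = 1734.3235 / 188.5819 = 9.19666
log2(9.19666) = 3.2011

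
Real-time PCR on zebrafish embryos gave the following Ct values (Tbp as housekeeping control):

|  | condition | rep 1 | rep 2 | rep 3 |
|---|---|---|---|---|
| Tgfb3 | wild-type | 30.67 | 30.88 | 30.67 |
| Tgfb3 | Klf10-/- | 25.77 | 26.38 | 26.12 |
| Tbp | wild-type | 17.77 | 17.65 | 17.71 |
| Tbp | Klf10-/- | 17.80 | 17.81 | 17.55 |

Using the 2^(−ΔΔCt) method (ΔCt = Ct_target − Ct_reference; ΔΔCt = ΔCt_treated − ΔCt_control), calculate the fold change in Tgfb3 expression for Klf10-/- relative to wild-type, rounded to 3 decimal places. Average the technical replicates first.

25.281

Mean Ct: Tgfb3 wild-type 30.740; Tgfb3 Klf10-/- 26.090; Tbp wild-type 17.710; Tbp Klf10-/- 17.720
ΔCt(wild-type) = 30.740 − 17.710 = 13.030
ΔCt(Klf10-/-) = 26.090 − 17.720 = 8.370
ΔΔCt = 8.370 − 13.030 = -4.660
Fold change = 2^(−(-4.660)) = 2^4.660 = 25.2813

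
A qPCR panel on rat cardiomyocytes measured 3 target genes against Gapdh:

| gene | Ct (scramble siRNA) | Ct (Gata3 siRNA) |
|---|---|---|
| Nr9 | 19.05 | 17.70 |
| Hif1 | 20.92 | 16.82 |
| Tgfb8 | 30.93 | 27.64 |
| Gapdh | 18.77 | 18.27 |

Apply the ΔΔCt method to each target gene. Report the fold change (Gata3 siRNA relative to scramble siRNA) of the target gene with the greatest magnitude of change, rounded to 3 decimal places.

Nr9: ΔΔCt = (17.70−18.27) − (19.05−18.77) = -0.57 − 0.28 = -0.85; fold change = 2^0.85 = 1.803
Hif1: ΔΔCt = (16.82−18.27) − (20.92−18.77) = -1.45 − 2.15 = -3.60; fold change = 2^3.60 = 12.126
Tgfb8: ΔΔCt = (27.64−18.27) − (30.93−18.77) = 9.37 − 12.16 = -2.79; fold change = 2^2.79 = 6.916
Hif1 has the largest |ΔΔCt| = 3.60.

12.126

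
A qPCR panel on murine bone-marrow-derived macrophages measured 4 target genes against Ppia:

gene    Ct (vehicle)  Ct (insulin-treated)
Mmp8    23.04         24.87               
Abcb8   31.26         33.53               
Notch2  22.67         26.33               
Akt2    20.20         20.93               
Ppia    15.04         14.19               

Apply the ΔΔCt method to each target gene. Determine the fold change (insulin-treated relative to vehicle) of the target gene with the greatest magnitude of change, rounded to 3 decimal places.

Mmp8: ΔΔCt = (24.87−14.19) − (23.04−15.04) = 10.68 − 8.00 = 2.68; fold change = 2^-2.68 = 0.156
Abcb8: ΔΔCt = (33.53−14.19) − (31.26−15.04) = 19.34 − 16.22 = 3.12; fold change = 2^-3.12 = 0.115
Notch2: ΔΔCt = (26.33−14.19) − (22.67−15.04) = 12.14 − 7.63 = 4.51; fold change = 2^-4.51 = 0.044
Akt2: ΔΔCt = (20.93−14.19) − (20.20−15.04) = 6.74 − 5.16 = 1.58; fold change = 2^-1.58 = 0.334
Notch2 has the largest |ΔΔCt| = 4.51.

0.044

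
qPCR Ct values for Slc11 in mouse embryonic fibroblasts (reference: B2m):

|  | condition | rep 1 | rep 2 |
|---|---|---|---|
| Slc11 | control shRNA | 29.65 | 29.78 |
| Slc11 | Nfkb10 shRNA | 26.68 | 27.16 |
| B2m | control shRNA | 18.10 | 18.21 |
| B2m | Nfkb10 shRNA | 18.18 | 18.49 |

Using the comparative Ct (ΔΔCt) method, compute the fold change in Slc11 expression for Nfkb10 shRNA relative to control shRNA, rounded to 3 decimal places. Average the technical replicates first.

7.863

Mean Ct: Slc11 control shRNA 29.715; Slc11 Nfkb10 shRNA 26.920; B2m control shRNA 18.155; B2m Nfkb10 shRNA 18.335
ΔCt(control shRNA) = 29.715 − 18.155 = 11.560
ΔCt(Nfkb10 shRNA) = 26.920 − 18.335 = 8.585
ΔΔCt = 8.585 − 11.560 = -2.975
Fold change = 2^(−(-2.975)) = 2^2.975 = 7.8626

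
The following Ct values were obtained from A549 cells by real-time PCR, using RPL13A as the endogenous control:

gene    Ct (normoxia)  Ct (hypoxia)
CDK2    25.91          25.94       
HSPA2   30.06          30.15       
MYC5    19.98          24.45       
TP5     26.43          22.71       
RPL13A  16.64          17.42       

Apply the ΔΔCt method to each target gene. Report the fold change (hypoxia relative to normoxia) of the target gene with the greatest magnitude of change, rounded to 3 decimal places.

22.627

CDK2: ΔΔCt = (25.94−17.42) − (25.91−16.64) = 8.52 − 9.27 = -0.75; fold change = 2^0.75 = 1.682
HSPA2: ΔΔCt = (30.15−17.42) − (30.06−16.64) = 12.73 − 13.42 = -0.69; fold change = 2^0.69 = 1.613
MYC5: ΔΔCt = (24.45−17.42) − (19.98−16.64) = 7.03 − 3.34 = 3.69; fold change = 2^-3.69 = 0.077
TP5: ΔΔCt = (22.71−17.42) − (26.43−16.64) = 5.29 − 9.79 = -4.50; fold change = 2^4.50 = 22.627
TP5 has the largest |ΔΔCt| = 4.50.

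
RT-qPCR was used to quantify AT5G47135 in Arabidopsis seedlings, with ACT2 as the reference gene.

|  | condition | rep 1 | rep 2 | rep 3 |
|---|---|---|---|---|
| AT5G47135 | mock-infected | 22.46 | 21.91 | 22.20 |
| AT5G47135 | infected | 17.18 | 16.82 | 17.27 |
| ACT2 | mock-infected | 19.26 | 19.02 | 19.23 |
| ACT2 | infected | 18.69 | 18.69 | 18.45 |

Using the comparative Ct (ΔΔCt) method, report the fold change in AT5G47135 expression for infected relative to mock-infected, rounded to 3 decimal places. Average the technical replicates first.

23.264

Mean Ct: AT5G47135 mock-infected 22.190; AT5G47135 infected 17.090; ACT2 mock-infected 19.170; ACT2 infected 18.610
ΔCt(mock-infected) = 22.190 − 19.170 = 3.020
ΔCt(infected) = 17.090 − 18.610 = -1.520
ΔΔCt = -1.520 − 3.020 = -4.540
Fold change = 2^(−(-4.540)) = 2^4.540 = 23.2636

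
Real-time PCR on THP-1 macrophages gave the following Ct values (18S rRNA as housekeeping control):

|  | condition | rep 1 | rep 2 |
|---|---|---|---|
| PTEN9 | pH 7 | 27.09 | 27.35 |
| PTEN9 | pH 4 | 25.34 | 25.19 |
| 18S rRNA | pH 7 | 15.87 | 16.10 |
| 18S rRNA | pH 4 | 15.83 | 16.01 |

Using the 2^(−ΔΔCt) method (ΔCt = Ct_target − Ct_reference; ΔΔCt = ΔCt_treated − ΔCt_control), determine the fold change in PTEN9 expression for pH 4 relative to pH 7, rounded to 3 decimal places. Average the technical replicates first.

Mean Ct: PTEN9 pH 7 27.220; PTEN9 pH 4 25.265; 18S rRNA pH 7 15.985; 18S rRNA pH 4 15.920
ΔCt(pH 7) = 27.220 − 15.985 = 11.235
ΔCt(pH 4) = 25.265 − 15.920 = 9.345
ΔΔCt = 9.345 − 11.235 = -1.890
Fold change = 2^(−(-1.890)) = 2^1.890 = 3.7064

3.706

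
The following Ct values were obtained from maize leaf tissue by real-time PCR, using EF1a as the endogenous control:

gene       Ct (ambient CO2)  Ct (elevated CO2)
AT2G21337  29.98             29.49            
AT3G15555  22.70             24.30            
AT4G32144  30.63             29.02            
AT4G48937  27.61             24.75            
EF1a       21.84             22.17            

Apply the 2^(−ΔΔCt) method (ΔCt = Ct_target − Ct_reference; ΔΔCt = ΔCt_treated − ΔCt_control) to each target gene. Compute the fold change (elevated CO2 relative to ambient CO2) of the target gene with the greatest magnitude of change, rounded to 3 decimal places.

9.126

AT2G21337: ΔΔCt = (29.49−22.17) − (29.98−21.84) = 7.32 − 8.14 = -0.82; fold change = 2^0.82 = 1.765
AT3G15555: ΔΔCt = (24.30−22.17) − (22.70−21.84) = 2.13 − 0.86 = 1.27; fold change = 2^-1.27 = 0.415
AT4G32144: ΔΔCt = (29.02−22.17) − (30.63−21.84) = 6.85 − 8.79 = -1.94; fold change = 2^1.94 = 3.837
AT4G48937: ΔΔCt = (24.75−22.17) − (27.61−21.84) = 2.58 − 5.77 = -3.19; fold change = 2^3.19 = 9.126
AT4G48937 has the largest |ΔΔCt| = 3.19.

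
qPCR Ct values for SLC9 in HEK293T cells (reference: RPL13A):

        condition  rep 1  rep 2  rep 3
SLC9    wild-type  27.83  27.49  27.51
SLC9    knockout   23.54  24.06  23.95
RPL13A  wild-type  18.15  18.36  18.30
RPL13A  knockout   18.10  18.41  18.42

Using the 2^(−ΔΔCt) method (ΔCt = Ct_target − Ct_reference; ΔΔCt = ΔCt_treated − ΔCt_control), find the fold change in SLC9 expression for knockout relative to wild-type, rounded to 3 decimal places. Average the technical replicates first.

Mean Ct: SLC9 wild-type 27.610; SLC9 knockout 23.850; RPL13A wild-type 18.270; RPL13A knockout 18.310
ΔCt(wild-type) = 27.610 − 18.270 = 9.340
ΔCt(knockout) = 23.850 − 18.310 = 5.540
ΔΔCt = 5.540 − 9.340 = -3.800
Fold change = 2^(−(-3.800)) = 2^3.800 = 13.9288

13.929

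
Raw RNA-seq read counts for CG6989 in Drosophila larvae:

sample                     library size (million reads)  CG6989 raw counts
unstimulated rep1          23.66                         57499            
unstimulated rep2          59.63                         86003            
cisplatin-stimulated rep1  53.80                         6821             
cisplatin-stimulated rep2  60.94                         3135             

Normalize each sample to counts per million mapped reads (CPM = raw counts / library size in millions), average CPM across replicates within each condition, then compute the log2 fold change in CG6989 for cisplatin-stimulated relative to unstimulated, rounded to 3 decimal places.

-4.441

CPM(unstimulated rep1) = 57499 / 23.66 = 2430.2198
CPM(unstimulated rep2) = 86003 / 59.63 = 1442.2774
CPM(cisplatin-stimulated rep1) = 6821 / 53.80 = 126.7844
CPM(cisplatin-stimulated rep2) = 3135 / 60.94 = 51.4440
mean CPM(unstimulated) = 1936.2486; mean CPM(cisplatin-stimulated) = 89.1142
Fold change = 89.1142 / 1936.2486 = 0.04602
log2(0.04602) = -4.4415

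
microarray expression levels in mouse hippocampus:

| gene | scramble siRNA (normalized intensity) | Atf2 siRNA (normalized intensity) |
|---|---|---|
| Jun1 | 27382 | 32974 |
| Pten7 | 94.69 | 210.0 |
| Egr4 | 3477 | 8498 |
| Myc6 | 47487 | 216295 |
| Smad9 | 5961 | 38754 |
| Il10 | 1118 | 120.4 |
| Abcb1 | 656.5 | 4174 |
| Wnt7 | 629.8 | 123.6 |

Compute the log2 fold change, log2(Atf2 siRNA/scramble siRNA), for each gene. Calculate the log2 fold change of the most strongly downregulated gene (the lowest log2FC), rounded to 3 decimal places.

log2(32974/27382) = 0.268  (Jun1)
log2(210.0/94.69) = 1.149  (Pten7)
log2(8498/3477) = 1.289  (Egr4)
log2(216295/47487) = 2.187  (Myc6)
log2(38754/5961) = 2.701  (Smad9)
log2(120.4/1118) = -3.215  (Il10)
log2(4174/656.5) = 2.669  (Abcb1)
log2(123.6/629.8) = -2.349  (Wnt7)
Il10 is most strongly downregulated.

-3.215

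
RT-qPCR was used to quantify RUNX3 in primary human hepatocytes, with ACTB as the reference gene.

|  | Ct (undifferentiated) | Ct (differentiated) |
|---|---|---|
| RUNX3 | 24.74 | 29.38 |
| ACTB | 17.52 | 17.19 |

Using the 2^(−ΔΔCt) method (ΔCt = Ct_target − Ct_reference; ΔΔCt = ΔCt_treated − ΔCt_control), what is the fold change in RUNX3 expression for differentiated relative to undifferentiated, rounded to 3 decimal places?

0.032

ΔCt(undifferentiated) = 24.740 − 17.520 = 7.220
ΔCt(differentiated) = 29.380 − 17.190 = 12.190
ΔΔCt = 12.190 − 7.220 = 4.970
Fold change = 2^(−4.970) = 0.0319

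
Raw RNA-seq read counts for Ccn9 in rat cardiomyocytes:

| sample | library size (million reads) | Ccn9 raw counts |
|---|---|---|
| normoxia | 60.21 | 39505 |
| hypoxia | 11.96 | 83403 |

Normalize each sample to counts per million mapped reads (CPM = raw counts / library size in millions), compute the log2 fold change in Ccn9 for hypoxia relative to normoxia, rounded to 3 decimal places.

3.410

CPM(normoxia) = 39505 / 60.21 = 656.1202
CPM(hypoxia) = 83403 / 11.96 = 6973.4950
Fold change = 6973.4950 / 656.1202 = 10.62838
log2(10.62838) = 3.4098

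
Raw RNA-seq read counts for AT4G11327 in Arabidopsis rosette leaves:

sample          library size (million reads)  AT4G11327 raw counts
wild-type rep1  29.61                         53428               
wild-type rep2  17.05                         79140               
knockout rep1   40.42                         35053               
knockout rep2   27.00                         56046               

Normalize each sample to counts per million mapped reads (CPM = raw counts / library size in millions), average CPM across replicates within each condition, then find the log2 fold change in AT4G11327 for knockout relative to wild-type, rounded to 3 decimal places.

CPM(wild-type rep1) = 53428 / 29.61 = 1804.3904
CPM(wild-type rep2) = 79140 / 17.05 = 4641.6422
CPM(knockout rep1) = 35053 / 40.42 = 867.2192
CPM(knockout rep2) = 56046 / 27.00 = 2075.7778
mean CPM(wild-type) = 3223.0163; mean CPM(knockout) = 1471.4985
Fold change = 1471.4985 / 3223.0163 = 0.45656
log2(0.45656) = -1.1311

-1.131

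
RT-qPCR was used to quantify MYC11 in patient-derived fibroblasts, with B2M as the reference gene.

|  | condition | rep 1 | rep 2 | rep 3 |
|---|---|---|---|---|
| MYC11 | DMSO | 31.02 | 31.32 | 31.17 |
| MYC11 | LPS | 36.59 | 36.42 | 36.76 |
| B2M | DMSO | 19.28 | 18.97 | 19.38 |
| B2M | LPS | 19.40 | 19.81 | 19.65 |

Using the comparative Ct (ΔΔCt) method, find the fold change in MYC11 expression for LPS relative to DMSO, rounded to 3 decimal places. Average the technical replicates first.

0.031

Mean Ct: MYC11 DMSO 31.170; MYC11 LPS 36.590; B2M DMSO 19.210; B2M LPS 19.620
ΔCt(DMSO) = 31.170 − 19.210 = 11.960
ΔCt(LPS) = 36.590 − 19.620 = 16.970
ΔΔCt = 16.970 − 11.960 = 5.010
Fold change = 2^(−5.010) = 0.0310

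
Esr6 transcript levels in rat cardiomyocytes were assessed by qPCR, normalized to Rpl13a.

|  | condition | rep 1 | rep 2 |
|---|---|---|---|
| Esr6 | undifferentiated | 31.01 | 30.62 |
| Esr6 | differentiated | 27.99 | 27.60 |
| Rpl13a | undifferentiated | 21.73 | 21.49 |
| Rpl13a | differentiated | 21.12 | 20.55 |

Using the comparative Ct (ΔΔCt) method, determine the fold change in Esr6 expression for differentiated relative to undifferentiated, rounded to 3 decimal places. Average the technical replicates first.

Mean Ct: Esr6 undifferentiated 30.815; Esr6 differentiated 27.795; Rpl13a undifferentiated 21.610; Rpl13a differentiated 20.835
ΔCt(undifferentiated) = 30.815 − 21.610 = 9.205
ΔCt(differentiated) = 27.795 − 20.835 = 6.960
ΔΔCt = 6.960 − 9.205 = -2.245
Fold change = 2^(−(-2.245)) = 2^2.245 = 4.7404

4.740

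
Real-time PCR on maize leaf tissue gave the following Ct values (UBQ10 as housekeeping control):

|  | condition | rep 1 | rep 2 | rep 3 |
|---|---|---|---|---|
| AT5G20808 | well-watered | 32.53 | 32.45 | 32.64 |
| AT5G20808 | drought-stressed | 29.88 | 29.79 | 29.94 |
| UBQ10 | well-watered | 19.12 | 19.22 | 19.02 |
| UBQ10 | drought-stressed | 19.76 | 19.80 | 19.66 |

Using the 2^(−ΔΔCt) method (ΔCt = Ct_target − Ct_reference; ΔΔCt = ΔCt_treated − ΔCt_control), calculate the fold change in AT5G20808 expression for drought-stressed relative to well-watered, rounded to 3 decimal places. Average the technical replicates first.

9.781

Mean Ct: AT5G20808 well-watered 32.540; AT5G20808 drought-stressed 29.870; UBQ10 well-watered 19.120; UBQ10 drought-stressed 19.740
ΔCt(well-watered) = 32.540 − 19.120 = 13.420
ΔCt(drought-stressed) = 29.870 − 19.740 = 10.130
ΔΔCt = 10.130 − 13.420 = -3.290
Fold change = 2^(−(-3.290)) = 2^3.290 = 9.7811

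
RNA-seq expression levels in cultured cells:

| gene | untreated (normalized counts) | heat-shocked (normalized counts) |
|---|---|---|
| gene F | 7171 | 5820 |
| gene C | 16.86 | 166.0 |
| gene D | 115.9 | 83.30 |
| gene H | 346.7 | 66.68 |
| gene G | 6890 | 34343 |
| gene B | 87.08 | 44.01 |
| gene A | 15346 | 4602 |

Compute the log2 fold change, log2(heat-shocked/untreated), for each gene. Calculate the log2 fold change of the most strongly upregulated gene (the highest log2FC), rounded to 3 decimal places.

log2(5820/7171) = -0.301  (gene F)
log2(166.0/16.86) = 3.300  (gene C)
log2(83.30/115.9) = -0.476  (gene D)
log2(66.68/346.7) = -2.378  (gene H)
log2(34343/6890) = 2.317  (gene G)
log2(44.01/87.08) = -0.985  (gene B)
log2(4602/15346) = -1.738  (gene A)
gene C is most strongly upregulated.

3.300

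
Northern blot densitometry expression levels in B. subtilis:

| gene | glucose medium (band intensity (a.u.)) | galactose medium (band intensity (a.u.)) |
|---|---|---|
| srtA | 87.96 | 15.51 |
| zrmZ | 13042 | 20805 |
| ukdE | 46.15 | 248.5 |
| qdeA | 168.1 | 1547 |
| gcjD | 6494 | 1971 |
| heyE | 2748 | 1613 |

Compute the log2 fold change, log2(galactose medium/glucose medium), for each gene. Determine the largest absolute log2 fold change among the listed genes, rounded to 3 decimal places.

3.202

log2(15.51/87.96) = -2.504  (srtA)
log2(20805/13042) = 0.674  (zrmZ)
log2(248.5/46.15) = 2.429  (ukdE)
log2(1547/168.1) = 3.202  (qdeA)
log2(1971/6494) = -1.720  (gcjD)
log2(1613/2748) = -0.769  (heyE)
The largest magnitude belongs to qdeA.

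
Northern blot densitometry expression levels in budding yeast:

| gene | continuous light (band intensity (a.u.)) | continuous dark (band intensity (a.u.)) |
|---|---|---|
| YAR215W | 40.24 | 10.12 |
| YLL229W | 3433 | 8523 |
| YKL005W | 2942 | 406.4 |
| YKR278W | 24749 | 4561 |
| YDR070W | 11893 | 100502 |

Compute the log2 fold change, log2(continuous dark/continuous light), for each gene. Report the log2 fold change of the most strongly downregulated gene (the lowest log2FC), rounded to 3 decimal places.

log2(10.12/40.24) = -1.991  (YAR215W)
log2(8523/3433) = 1.312  (YLL229W)
log2(406.4/2942) = -2.856  (YKL005W)
log2(4561/24749) = -2.440  (YKR278W)
log2(100502/11893) = 3.079  (YDR070W)
YKL005W is most strongly downregulated.

-2.856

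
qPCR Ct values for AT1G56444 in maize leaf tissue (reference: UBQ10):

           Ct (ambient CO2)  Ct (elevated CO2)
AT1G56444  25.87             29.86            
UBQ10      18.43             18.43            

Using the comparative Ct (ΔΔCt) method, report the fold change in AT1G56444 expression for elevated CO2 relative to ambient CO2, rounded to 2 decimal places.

0.06

ΔCt(ambient CO2) = 25.870 − 18.430 = 7.440
ΔCt(elevated CO2) = 29.860 − 18.430 = 11.430
ΔΔCt = 11.430 − 7.440 = 3.990
Fold change = 2^(−3.990) = 0.063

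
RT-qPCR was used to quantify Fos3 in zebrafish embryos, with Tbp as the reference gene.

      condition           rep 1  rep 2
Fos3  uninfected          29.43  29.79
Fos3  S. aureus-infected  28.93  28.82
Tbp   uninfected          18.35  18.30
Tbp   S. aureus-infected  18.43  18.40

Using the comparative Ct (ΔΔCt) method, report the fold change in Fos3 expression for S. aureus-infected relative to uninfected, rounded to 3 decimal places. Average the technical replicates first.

Mean Ct: Fos3 uninfected 29.610; Fos3 S. aureus-infected 28.875; Tbp uninfected 18.325; Tbp S. aureus-infected 18.415
ΔCt(uninfected) = 29.610 − 18.325 = 11.285
ΔCt(S. aureus-infected) = 28.875 − 18.415 = 10.460
ΔΔCt = 10.460 − 11.285 = -0.825
Fold change = 2^(−(-0.825)) = 2^0.825 = 1.7715

1.772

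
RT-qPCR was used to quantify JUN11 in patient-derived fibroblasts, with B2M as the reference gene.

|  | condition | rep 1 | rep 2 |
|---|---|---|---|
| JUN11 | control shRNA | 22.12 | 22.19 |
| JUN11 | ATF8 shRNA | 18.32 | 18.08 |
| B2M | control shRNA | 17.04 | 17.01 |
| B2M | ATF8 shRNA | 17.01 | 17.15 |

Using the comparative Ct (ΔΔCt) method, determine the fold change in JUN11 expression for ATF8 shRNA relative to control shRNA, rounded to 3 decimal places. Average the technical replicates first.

Mean Ct: JUN11 control shRNA 22.155; JUN11 ATF8 shRNA 18.200; B2M control shRNA 17.025; B2M ATF8 shRNA 17.080
ΔCt(control shRNA) = 22.155 − 17.025 = 5.130
ΔCt(ATF8 shRNA) = 18.200 − 17.080 = 1.120
ΔΔCt = 1.120 − 5.130 = -4.010
Fold change = 2^(−(-4.010)) = 2^4.010 = 16.1113

16.111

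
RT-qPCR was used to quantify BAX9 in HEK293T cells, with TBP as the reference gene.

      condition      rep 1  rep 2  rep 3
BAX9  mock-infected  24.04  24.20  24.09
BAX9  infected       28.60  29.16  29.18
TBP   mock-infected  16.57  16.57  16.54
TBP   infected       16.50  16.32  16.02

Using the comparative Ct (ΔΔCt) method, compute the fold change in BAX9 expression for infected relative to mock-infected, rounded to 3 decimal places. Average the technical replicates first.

Mean Ct: BAX9 mock-infected 24.110; BAX9 infected 28.980; TBP mock-infected 16.560; TBP infected 16.280
ΔCt(mock-infected) = 24.110 − 16.560 = 7.550
ΔCt(infected) = 28.980 − 16.280 = 12.700
ΔΔCt = 12.700 − 7.550 = 5.150
Fold change = 2^(−5.150) = 0.0282

0.028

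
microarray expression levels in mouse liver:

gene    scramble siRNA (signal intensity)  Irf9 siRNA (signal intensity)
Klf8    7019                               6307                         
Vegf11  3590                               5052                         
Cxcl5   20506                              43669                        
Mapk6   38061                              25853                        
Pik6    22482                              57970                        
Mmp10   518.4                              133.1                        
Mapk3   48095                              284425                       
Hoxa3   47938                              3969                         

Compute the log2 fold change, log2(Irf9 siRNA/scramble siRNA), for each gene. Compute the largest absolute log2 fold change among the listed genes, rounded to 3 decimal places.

3.594

log2(6307/7019) = -0.154  (Klf8)
log2(5052/3590) = 0.493  (Vegf11)
log2(43669/20506) = 1.091  (Cxcl5)
log2(25853/38061) = -0.558  (Mapk6)
log2(57970/22482) = 1.367  (Pik6)
log2(133.1/518.4) = -1.962  (Mmp10)
log2(284425/48095) = 2.564  (Mapk3)
log2(3969/47938) = -3.594  (Hoxa3)
The largest magnitude belongs to Hoxa3.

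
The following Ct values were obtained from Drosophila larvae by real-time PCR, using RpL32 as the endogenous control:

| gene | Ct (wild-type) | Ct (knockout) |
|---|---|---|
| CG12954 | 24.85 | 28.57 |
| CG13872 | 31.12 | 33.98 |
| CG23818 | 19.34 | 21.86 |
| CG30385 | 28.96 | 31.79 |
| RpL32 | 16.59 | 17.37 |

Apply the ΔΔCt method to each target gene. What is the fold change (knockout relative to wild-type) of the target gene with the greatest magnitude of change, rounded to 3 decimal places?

0.130

CG12954: ΔΔCt = (28.57−17.37) − (24.85−16.59) = 11.20 − 8.26 = 2.94; fold change = 2^-2.94 = 0.130
CG13872: ΔΔCt = (33.98−17.37) − (31.12−16.59) = 16.61 − 14.53 = 2.08; fold change = 2^-2.08 = 0.237
CG23818: ΔΔCt = (21.86−17.37) − (19.34−16.59) = 4.49 − 2.75 = 1.74; fold change = 2^-1.74 = 0.299
CG30385: ΔΔCt = (31.79−17.37) − (28.96−16.59) = 14.42 − 12.37 = 2.05; fold change = 2^-2.05 = 0.241
CG12954 has the largest |ΔΔCt| = 2.94.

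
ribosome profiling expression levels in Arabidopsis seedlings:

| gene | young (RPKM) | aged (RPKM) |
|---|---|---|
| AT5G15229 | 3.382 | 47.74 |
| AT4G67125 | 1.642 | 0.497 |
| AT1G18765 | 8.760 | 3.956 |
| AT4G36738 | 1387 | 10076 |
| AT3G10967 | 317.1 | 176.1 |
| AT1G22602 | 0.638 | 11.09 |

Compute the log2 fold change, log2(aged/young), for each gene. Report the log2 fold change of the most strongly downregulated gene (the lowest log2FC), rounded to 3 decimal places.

log2(47.74/3.382) = 3.819  (AT5G15229)
log2(0.497/1.642) = -1.724  (AT4G67125)
log2(3.956/8.760) = -1.147  (AT1G18765)
log2(10076/1387) = 2.861  (AT4G36738)
log2(176.1/317.1) = -0.849  (AT3G10967)
log2(11.09/0.638) = 4.120  (AT1G22602)
AT4G67125 is most strongly downregulated.

-1.724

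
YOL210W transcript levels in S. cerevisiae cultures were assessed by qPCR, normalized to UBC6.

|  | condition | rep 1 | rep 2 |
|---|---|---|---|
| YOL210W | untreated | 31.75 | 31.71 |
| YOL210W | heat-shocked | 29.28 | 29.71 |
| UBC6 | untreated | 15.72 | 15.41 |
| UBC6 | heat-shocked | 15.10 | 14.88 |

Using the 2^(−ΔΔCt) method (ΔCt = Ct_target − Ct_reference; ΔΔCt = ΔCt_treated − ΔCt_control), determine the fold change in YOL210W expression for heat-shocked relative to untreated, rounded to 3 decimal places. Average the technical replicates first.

Mean Ct: YOL210W untreated 31.730; YOL210W heat-shocked 29.495; UBC6 untreated 15.565; UBC6 heat-shocked 14.990
ΔCt(untreated) = 31.730 − 15.565 = 16.165
ΔCt(heat-shocked) = 29.495 − 14.990 = 14.505
ΔΔCt = 14.505 − 16.165 = -1.660
Fold change = 2^(−(-1.660)) = 2^1.660 = 3.1602

3.160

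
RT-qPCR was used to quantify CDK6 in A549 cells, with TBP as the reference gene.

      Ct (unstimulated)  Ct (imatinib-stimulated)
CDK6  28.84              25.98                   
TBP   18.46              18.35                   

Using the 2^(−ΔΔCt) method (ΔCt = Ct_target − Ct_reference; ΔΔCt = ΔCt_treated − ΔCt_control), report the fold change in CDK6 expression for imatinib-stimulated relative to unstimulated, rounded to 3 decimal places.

6.727

ΔCt(unstimulated) = 28.840 − 18.460 = 10.380
ΔCt(imatinib-stimulated) = 25.980 − 18.350 = 7.630
ΔΔCt = 7.630 − 10.380 = -2.750
Fold change = 2^(−(-2.750)) = 2^2.750 = 6.7272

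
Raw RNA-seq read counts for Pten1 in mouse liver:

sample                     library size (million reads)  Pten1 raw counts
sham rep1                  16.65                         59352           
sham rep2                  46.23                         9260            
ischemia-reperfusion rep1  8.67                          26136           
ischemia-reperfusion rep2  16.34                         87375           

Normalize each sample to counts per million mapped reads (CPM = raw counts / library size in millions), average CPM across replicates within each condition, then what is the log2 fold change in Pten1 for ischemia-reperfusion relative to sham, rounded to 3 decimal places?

1.151

CPM(sham rep1) = 59352 / 16.65 = 3564.6847
CPM(sham rep2) = 9260 / 46.23 = 200.3028
CPM(ischemia-reperfusion rep1) = 26136 / 8.67 = 3014.5329
CPM(ischemia-reperfusion rep2) = 87375 / 16.34 = 5347.3072
mean CPM(sham) = 1882.4938; mean CPM(ischemia-reperfusion) = 4180.9200
Fold change = 4180.9200 / 1882.4938 = 2.22095
log2(2.22095) = 1.1512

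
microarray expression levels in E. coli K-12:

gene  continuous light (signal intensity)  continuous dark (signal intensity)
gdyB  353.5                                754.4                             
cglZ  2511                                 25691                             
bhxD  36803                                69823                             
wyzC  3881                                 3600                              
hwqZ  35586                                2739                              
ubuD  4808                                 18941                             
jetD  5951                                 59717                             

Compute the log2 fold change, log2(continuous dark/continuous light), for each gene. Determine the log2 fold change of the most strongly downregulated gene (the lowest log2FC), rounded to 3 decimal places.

log2(754.4/353.5) = 1.094  (gdyB)
log2(25691/2511) = 3.355  (cglZ)
log2(69823/36803) = 0.924  (bhxD)
log2(3600/3881) = -0.108  (wyzC)
log2(2739/35586) = -3.700  (hwqZ)
log2(18941/4808) = 1.978  (ubuD)
log2(59717/5951) = 3.327  (jetD)
hwqZ is most strongly downregulated.

-3.700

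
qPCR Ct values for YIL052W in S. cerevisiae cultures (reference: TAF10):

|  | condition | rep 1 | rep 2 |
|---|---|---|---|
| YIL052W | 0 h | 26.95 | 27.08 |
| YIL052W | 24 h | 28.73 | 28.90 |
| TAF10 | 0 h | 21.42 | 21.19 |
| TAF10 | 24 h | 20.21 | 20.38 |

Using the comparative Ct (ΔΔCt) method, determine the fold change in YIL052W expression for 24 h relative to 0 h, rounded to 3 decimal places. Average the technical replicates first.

0.143

Mean Ct: YIL052W 0 h 27.015; YIL052W 24 h 28.815; TAF10 0 h 21.305; TAF10 24 h 20.295
ΔCt(0 h) = 27.015 − 21.305 = 5.710
ΔCt(24 h) = 28.815 − 20.295 = 8.520
ΔΔCt = 8.520 − 5.710 = 2.810
Fold change = 2^(−2.810) = 0.1426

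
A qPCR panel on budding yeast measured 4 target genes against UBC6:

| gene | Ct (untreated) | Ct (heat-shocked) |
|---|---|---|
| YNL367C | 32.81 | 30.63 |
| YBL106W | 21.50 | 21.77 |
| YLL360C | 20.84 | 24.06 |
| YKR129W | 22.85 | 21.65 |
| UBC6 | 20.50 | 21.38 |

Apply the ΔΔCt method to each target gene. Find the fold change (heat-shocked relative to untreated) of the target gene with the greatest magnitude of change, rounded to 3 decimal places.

8.340

YNL367C: ΔΔCt = (30.63−21.38) − (32.81−20.50) = 9.25 − 12.31 = -3.06; fold change = 2^3.06 = 8.340
YBL106W: ΔΔCt = (21.77−21.38) − (21.50−20.50) = 0.39 − 1.00 = -0.61; fold change = 2^0.61 = 1.526
YLL360C: ΔΔCt = (24.06−21.38) − (20.84−20.50) = 2.68 − 0.34 = 2.34; fold change = 2^-2.34 = 0.198
YKR129W: ΔΔCt = (21.65−21.38) − (22.85−20.50) = 0.27 − 2.35 = -2.08; fold change = 2^2.08 = 4.228
YNL367C has the largest |ΔΔCt| = 3.06.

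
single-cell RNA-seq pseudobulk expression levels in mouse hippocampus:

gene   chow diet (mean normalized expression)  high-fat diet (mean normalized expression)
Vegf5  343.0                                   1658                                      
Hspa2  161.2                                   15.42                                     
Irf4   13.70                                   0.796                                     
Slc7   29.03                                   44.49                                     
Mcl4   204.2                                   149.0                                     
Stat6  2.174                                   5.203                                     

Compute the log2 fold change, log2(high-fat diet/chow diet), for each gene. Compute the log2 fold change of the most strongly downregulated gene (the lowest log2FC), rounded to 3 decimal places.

log2(1658/343.0) = 2.273  (Vegf5)
log2(15.42/161.2) = -3.386  (Hspa2)
log2(0.796/13.70) = -4.105  (Irf4)
log2(44.49/29.03) = 0.616  (Slc7)
log2(149.0/204.2) = -0.455  (Mcl4)
log2(5.203/2.174) = 1.259  (Stat6)
Irf4 is most strongly downregulated.

-4.105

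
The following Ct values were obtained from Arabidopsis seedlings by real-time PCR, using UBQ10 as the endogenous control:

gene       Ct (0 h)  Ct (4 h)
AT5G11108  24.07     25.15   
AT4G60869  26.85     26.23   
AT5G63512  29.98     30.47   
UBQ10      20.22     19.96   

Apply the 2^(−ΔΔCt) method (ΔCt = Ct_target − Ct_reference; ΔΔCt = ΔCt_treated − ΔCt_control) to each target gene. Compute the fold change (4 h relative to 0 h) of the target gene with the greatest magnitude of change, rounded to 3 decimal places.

AT5G11108: ΔΔCt = (25.15−19.96) − (24.07−20.22) = 5.19 − 3.85 = 1.34; fold change = 2^-1.34 = 0.395
AT4G60869: ΔΔCt = (26.23−19.96) − (26.85−20.22) = 6.27 − 6.63 = -0.36; fold change = 2^0.36 = 1.283
AT5G63512: ΔΔCt = (30.47−19.96) − (29.98−20.22) = 10.51 − 9.76 = 0.75; fold change = 2^-0.75 = 0.595
AT5G11108 has the largest |ΔΔCt| = 1.34.

0.395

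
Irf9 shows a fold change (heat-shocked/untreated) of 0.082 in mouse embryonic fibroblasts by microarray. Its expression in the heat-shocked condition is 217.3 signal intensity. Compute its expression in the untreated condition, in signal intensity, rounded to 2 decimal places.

2650.00

untreated expression = 217.3 / 0.082 = 2650.00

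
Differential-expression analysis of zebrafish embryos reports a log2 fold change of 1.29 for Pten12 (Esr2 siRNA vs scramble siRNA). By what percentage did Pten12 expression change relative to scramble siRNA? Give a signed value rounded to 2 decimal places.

Fold change = 2^(1.29) = 2.4453
Percent change = (FC − 1) × 100% = (2.4453 − 1) × 100 = 144.53%

144.53%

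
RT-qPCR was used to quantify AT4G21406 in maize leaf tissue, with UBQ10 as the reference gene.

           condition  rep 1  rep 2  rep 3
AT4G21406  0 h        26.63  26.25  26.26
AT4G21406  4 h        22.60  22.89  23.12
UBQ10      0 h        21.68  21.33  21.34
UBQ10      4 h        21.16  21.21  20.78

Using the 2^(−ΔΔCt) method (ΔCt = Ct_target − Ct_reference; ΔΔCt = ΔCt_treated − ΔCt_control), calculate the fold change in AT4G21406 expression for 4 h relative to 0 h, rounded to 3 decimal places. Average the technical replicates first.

8.634

Mean Ct: AT4G21406 0 h 26.380; AT4G21406 4 h 22.870; UBQ10 0 h 21.450; UBQ10 4 h 21.050
ΔCt(0 h) = 26.380 − 21.450 = 4.930
ΔCt(4 h) = 22.870 − 21.050 = 1.820
ΔΔCt = 1.820 − 4.930 = -3.110
Fold change = 2^(−(-3.110)) = 2^3.110 = 8.6338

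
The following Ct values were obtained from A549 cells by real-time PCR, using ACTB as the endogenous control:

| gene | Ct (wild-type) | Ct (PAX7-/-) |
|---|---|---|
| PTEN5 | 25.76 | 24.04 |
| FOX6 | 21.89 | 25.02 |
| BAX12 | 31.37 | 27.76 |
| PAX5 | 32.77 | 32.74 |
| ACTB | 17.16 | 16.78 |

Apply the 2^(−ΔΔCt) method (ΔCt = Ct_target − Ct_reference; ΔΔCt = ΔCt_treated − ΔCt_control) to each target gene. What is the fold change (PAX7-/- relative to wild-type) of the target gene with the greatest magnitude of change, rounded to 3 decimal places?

0.088

PTEN5: ΔΔCt = (24.04−16.78) − (25.76−17.16) = 7.26 − 8.60 = -1.34; fold change = 2^1.34 = 2.532
FOX6: ΔΔCt = (25.02−16.78) − (21.89−17.16) = 8.24 − 4.73 = 3.51; fold change = 2^-3.51 = 0.088
BAX12: ΔΔCt = (27.76−16.78) − (31.37−17.16) = 10.98 − 14.21 = -3.23; fold change = 2^3.23 = 9.383
PAX5: ΔΔCt = (32.74−16.78) − (32.77−17.16) = 15.96 − 15.61 = 0.35; fold change = 2^-0.35 = 0.785
FOX6 has the largest |ΔΔCt| = 3.51.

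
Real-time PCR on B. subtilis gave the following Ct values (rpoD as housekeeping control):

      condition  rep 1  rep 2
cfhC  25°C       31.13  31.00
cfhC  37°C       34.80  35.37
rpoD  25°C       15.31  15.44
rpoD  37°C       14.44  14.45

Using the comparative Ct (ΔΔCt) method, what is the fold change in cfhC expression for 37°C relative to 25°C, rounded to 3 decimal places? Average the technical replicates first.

0.032

Mean Ct: cfhC 25°C 31.065; cfhC 37°C 35.085; rpoD 25°C 15.375; rpoD 37°C 14.445
ΔCt(25°C) = 31.065 − 15.375 = 15.690
ΔCt(37°C) = 35.085 − 14.445 = 20.640
ΔΔCt = 20.640 − 15.690 = 4.950
Fold change = 2^(−4.950) = 0.0324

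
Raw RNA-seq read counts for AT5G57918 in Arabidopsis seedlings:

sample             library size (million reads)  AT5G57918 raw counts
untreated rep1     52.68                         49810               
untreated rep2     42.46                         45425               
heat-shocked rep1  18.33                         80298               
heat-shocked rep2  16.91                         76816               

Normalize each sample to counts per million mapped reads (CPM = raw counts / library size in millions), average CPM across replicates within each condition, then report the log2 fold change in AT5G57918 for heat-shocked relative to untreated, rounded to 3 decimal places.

CPM(untreated rep1) = 49810 / 52.68 = 945.5201
CPM(untreated rep2) = 45425 / 42.46 = 1069.8304
CPM(heat-shocked rep1) = 80298 / 18.33 = 4380.6874
CPM(heat-shocked rep2) = 76816 / 16.91 = 4542.6375
mean CPM(untreated) = 1007.6753; mean CPM(heat-shocked) = 4461.6624
Fold change = 4461.6624 / 1007.6753 = 4.42768
log2(4.42768) = 2.1466

2.147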